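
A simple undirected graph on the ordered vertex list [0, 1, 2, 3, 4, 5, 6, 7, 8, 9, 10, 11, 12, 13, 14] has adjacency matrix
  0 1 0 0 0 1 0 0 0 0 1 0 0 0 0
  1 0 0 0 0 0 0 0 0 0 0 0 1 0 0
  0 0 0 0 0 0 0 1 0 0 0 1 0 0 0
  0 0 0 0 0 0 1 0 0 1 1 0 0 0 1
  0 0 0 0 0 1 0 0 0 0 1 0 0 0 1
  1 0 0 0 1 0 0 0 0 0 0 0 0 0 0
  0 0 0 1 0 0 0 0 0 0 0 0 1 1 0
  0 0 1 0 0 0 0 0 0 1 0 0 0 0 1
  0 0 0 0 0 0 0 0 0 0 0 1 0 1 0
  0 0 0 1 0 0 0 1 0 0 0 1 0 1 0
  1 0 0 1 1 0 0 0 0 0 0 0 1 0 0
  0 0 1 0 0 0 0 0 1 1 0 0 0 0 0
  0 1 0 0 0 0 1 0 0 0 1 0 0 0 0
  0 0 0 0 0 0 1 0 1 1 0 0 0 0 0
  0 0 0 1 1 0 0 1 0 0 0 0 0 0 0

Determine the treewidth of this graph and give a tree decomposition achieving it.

Treewidth 3.
One such decomposition:
Bags: B1 = {2, 8, 11, 13}  B2 = {2, 9, 11, 13}  B3 = {2, 7, 9, 13}  B4 = {6, 7, 9, 13}  B5 = {3, 6, 7, 9}  B6 = {3, 6, 7, 14}  B7 = {3, 6, 12, 14}  B8 = {3, 10, 12, 14}  B9 = {4, 10, 12, 14}  B10 = {1, 4, 10, 12}  B11 = {0, 1, 4, 10}  B12 = {0, 1, 4, 5}
Tree: B1–B2, B2–B3, B3–B4, B4–B5, B5–B6, B6–B7, B7–B8, B8–B9, B9–B10, B10–B11, B11–B12

Each bag holds 4 vertices, so the decomposition has width 3, which upper-bounds the treewidth. For the lower bound: the 4 vertex sets {2,8,11}, {13}, {9}, {3,6,7,14} are disjoint, each induces a connected subgraph, and every pair is joined by at least one edge of G. Contracting each set to a single vertex therefore yields K_{4} as a minor, and since treewidth is minor-monotone, tw(G) ≥ tw(K_{4}) = 3. The upper and lower bounds meet at 3, so that is the treewidth.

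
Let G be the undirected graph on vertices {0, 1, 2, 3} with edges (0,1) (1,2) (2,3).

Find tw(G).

A width-1 tree decomposition is:
Bags: B1 = {2, 3}  B2 = {1, 2}  B3 = {0, 1}
Tree: B1–B2, B2–B3
Each bag holds 2 vertices, so the decomposition has width 1, which upper-bounds the treewidth. Since G has at least one edge (e.g. 3–2), it is not an edgeless graph, so tw(G) ≥ 1. The upper and lower bounds meet at 1, so that is the treewidth.

1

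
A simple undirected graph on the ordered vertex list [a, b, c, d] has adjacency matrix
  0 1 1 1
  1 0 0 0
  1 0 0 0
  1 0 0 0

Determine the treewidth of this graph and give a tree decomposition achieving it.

Treewidth 1.
Bags: B1 = {a, b}  B2 = {a, c}  B3 = {a, d}
Tree: B1–B2, B1–B3

Each bag holds 2 vertices, so the decomposition has width 1, which upper-bounds the treewidth. Any graph with an edge has treewidth ≥ 1, and G has the edge b–a. Hence tw(G) = 1 exactly.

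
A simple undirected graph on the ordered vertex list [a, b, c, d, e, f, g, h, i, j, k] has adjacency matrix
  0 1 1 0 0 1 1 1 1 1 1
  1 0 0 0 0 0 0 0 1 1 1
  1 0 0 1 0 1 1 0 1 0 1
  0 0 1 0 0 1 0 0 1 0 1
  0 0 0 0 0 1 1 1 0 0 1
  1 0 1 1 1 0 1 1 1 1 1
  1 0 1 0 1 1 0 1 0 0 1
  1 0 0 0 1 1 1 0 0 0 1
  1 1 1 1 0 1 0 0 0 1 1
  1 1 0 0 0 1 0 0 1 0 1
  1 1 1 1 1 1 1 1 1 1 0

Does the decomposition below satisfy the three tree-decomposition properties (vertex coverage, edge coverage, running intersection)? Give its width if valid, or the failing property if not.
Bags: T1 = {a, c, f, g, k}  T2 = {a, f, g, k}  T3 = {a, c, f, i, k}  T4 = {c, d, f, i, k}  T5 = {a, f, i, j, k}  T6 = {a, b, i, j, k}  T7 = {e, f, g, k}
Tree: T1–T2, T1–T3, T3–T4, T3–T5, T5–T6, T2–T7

No — vertex h appears in no bag.

A tree decomposition must satisfy three properties: every vertex lies in some bag; for every edge, both endpoints lie together in some bag; and for every vertex, the bags containing it form a connected subtree. Here vertex h appears in no bag, so the decomposition is invalid.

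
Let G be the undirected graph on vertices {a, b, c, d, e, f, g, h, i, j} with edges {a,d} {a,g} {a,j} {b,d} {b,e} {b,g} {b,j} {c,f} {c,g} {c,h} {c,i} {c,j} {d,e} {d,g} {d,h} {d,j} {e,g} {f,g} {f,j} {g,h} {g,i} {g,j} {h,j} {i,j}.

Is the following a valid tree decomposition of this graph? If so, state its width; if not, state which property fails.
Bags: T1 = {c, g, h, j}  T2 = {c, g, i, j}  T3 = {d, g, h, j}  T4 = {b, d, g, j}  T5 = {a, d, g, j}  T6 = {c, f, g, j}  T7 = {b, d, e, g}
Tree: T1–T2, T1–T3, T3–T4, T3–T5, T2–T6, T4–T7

Yes; width 3.

Checking the three conditions: (i) the bags cover all of {a, b, c, d, e, f, g, h, i, j}; (ii) for each edge, some bag contains both endpoints; (iii) the bags containing any fixed vertex form a subtree. All hold, so the decomposition is valid with width 4 − 1 = 3.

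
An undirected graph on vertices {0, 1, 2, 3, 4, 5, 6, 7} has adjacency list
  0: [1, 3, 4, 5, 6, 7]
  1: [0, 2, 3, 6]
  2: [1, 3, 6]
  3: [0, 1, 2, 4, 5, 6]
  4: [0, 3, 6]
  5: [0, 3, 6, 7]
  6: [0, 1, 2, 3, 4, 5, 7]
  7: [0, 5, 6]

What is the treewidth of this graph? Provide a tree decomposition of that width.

The largest bag has 4 vertices, giving width 3; this decomposition certifies tw(G) ≤ 3. On the other hand G contains the 4-clique {0, 1, 3, 6}. A clique must lie in a single bag of any decomposition, so no decomposition can have width below 3. Therefore the treewidth is 3.

Treewidth 3.
One optimal decomposition is:
Bags: B1 = {0, 1, 3, 6}  B2 = {0, 3, 4, 6}  B3 = {0, 3, 5, 6}  B4 = {0, 5, 6, 7}  B5 = {1, 2, 3, 6}
Tree: B1–B2, B2–B3, B3–B4, B1–B5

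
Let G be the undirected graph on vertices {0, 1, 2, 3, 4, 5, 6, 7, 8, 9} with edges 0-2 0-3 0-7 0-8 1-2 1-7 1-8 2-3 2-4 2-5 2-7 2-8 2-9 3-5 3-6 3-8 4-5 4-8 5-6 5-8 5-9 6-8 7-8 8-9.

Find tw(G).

3

A width-3 tree decomposition is:
Bags: B1 = {2, 5, 8, 9}  B2 = {2, 3, 5, 8}  B3 = {0, 2, 3, 8}  B4 = {2, 4, 5, 8}  B5 = {0, 2, 7, 8}  B6 = {3, 5, 6, 8}  B7 = {1, 2, 7, 8}
Tree: B1–B2, B2–B3, B2–B4, B3–B5, B2–B6, B5–B7
The largest bag has 4 vertices, giving width 3; this decomposition certifies tw(G) ≤ 3. For the lower bound, the 4 vertices {0, 2, 3, 8} are pairwise adjacent, and any tree decomposition puts a clique entirely inside one bag — forcing width ≥ 3. The upper and lower bounds meet at 3, so that is the treewidth.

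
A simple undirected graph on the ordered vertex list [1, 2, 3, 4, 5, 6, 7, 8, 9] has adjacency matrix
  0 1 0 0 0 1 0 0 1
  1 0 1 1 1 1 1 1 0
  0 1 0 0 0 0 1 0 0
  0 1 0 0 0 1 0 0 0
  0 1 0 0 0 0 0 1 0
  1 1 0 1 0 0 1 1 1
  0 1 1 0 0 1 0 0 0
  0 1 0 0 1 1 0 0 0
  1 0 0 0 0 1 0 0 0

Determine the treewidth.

2

A width-2 tree decomposition is:
Bags: B1 = {1, 2, 6}  B2 = {2, 6, 7}  B3 = {2, 6, 8}  B4 = {2, 4, 6}  B5 = {2, 3, 7}  B6 = {1, 6, 9}  B7 = {2, 5, 8}
Tree: B1–B2, B2–B3, B2–B4, B2–B5, B1–B6, B3–B7
The largest bag has 3 vertices, giving width 2; this decomposition certifies tw(G) ≤ 2. On the other hand G contains the 3-clique {1, 6, 9}. A clique must lie in a single bag of any decomposition, so no decomposition can have width below 2. Combining the bounds, tw(G) = 2.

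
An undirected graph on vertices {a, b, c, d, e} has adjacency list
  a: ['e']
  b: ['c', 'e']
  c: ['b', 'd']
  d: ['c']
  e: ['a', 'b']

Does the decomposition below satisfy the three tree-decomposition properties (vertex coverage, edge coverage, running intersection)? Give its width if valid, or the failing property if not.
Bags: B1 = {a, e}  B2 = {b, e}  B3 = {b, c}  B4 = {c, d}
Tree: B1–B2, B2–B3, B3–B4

Yes; width 1.

Vertex coverage: the bags together contain {a, b, c, d, e}, the full vertex set. Edge coverage: each edge of G has both endpoints in at least one bag. Running intersection: for every vertex, the bags containing it form a connected subtree. All three properties hold, so this is a valid tree decomposition of width max|bag| − 1 = 1, and hence tw(G) ≤ 1.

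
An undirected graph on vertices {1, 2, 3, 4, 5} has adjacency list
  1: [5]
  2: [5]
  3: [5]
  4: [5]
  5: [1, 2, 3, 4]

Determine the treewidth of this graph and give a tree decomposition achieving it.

Treewidth 1.
Bags: B1 = {2, 5}  B2 = {4, 5}  B3 = {3, 5}  B4 = {1, 5}
Tree: B1–B2, B1–B3, B1–B4

Every bag has size at most 2, so the width is 2 − 1 = 1 and tw(G) ≤ 1. G has an edge, so its treewidth is at least 1. Therefore the treewidth is 1.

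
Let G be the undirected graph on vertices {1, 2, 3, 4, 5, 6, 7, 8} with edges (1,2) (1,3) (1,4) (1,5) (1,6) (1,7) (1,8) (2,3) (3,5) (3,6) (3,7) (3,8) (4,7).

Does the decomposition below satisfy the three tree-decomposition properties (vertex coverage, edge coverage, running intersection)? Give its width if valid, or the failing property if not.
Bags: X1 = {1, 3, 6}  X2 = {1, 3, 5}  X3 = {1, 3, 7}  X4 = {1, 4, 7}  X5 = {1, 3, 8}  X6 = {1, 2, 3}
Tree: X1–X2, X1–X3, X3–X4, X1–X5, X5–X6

Yes; width 2.

Checking the three conditions: (i) the bags cover all of {1, 2, 3, 4, 5, 6, 7, 8}; (ii) for each edge, some bag contains both endpoints; (iii) the bags containing any fixed vertex form a subtree. All hold, so the decomposition is valid with width 3 − 1 = 2.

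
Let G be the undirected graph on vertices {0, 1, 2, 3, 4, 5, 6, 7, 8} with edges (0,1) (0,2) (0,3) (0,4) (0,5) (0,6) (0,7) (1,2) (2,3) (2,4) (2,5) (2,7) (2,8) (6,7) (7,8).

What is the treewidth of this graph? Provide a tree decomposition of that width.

Treewidth 2.
One such decomposition:
Bags: B1 = {0, 2, 7}  B2 = {2, 7, 8}  B3 = {0, 1, 2}  B4 = {0, 2, 5}  B5 = {0, 6, 7}  B6 = {0, 2, 4}  B7 = {0, 2, 3}
Tree: B1–B2, B1–B3, B3–B4, B1–B5, B3–B6, B3–B7

Every bag has size at most 3, so the width is 3 − 1 = 2 and tw(G) ≤ 2. Conversely, {0, 1, 2} is a clique of size 3, and the vertices of any clique must share a bag in every tree decomposition; so some bag has ≥ 3 vertices and tw(G) ≥ 2. Therefore the treewidth is 2.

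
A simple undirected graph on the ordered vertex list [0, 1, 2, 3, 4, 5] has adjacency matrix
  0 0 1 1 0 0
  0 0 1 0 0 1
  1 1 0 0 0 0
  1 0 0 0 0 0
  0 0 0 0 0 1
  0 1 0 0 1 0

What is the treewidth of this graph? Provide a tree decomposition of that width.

Each bag holds 2 vertices, so the decomposition has width 1, which upper-bounds the treewidth. Since G has at least one edge (e.g. 3–0), it is not an edgeless graph, so tw(G) ≥ 1. Combining the bounds, tw(G) = 1.

Treewidth 1.
One such decomposition:
Bags: B1 = {0, 3}  B2 = {0, 2}  B3 = {1, 2}  B4 = {1, 5}  B5 = {4, 5}
Tree: B1–B2, B2–B3, B3–B4, B4–B5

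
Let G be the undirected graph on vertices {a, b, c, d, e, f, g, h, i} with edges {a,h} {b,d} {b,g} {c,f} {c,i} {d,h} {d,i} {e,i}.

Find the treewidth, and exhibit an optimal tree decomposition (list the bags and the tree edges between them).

The largest bag has 2 vertices, giving width 1; this decomposition certifies tw(G) ≤ 1. Any graph with an edge has treewidth ≥ 1, and G has the edge i–c. The upper and lower bounds meet at 1, so that is the treewidth.

Treewidth 1.
One such decomposition:
Bags: B1 = {c, i}  B2 = {d, i}  B3 = {c, f}  B4 = {b, d}  B5 = {e, i}  B6 = {d, h}  B7 = {b, g}  B8 = {a, h}
Tree: B1–B2, B1–B3, B2–B4, B1–B5, B4–B6, B4–B7, B6–B8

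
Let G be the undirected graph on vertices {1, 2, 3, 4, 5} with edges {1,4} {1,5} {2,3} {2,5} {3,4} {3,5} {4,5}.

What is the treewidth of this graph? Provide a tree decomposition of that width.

Treewidth 2.
One such decomposition:
Bags: B1 = {3, 4, 5}  B2 = {2, 3, 5}  B3 = {1, 4, 5}
Tree: B1–B2, B1–B3

Each bag holds 3 vertices, so the decomposition has width 2, which upper-bounds the treewidth. For the lower bound, the 3 vertices {1, 4, 5} are pairwise adjacent, and any tree decomposition puts a clique entirely inside one bag — forcing width ≥ 2. Combining the bounds, tw(G) = 2.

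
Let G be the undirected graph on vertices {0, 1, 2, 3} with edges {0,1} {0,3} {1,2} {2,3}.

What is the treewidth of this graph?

A width-2 tree decomposition is:
Bags: B1 = {0, 1, 2}  B2 = {0, 2, 3}
Tree: B1–B2
The largest bag has 3 vertices, giving width 2; this decomposition certifies tw(G) ≤ 2. For the lower bound, G contains the cycle 0–1–2–3–0, so G is not a forest; only forests have treewidth ≤ 1, hence tw(G) ≥ 2. Therefore the treewidth is 2.

2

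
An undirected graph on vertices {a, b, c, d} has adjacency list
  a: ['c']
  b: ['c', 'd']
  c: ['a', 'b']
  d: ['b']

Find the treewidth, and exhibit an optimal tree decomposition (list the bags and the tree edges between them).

Each bag holds 2 vertices, so the decomposition has width 1, which upper-bounds the treewidth. Since G has at least one edge (e.g. d–b), it is not an edgeless graph, so tw(G) ≥ 1. The upper and lower bounds meet at 1, so that is the treewidth.

Treewidth 1.
One optimal decomposition is:
Bags: B1 = {b, d}  B2 = {b, c}  B3 = {a, c}
Tree: B1–B2, B2–B3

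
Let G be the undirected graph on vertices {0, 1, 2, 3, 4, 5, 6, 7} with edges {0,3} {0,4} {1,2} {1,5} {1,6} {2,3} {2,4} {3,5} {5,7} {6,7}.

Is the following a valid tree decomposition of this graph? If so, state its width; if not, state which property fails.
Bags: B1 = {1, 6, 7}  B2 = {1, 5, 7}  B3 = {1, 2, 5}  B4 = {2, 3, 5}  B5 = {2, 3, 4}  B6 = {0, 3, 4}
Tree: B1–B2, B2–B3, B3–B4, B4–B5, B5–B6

Yes; width 2.

Every vertex of G appears in some bag (union = {0, 1, 2, 3, 4, 5, 6, 7}); every edge is covered by a bag; and for each vertex v the set of bags containing v is connected in the bag tree. The decomposition is therefore valid. The largest bag has 3 vertices, so the width is 2.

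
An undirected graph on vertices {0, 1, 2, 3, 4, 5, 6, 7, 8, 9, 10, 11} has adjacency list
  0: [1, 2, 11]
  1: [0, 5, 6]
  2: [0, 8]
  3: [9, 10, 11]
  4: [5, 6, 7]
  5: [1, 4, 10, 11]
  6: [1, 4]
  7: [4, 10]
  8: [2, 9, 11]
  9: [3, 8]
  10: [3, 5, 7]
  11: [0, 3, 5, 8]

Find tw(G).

A width-3 tree decomposition is:
Bags: B1 = {4, 6, 7, 10}  B2 = {4, 5, 6, 10}  B3 = {1, 5, 6, 10}  B4 = {1, 3, 5, 10}  B5 = {1, 3, 5, 11}  B6 = {0, 1, 3, 11}  B7 = {0, 3, 9, 11}  B8 = {0, 8, 9, 11}  B9 = {0, 2, 8, 9}
Tree: B1–B2, B2–B3, B3–B4, B4–B5, B5–B6, B6–B7, B7–B8, B8–B9
The largest bag has 4 vertices, giving width 3; this decomposition certifies tw(G) ≤ 3. For the lower bound: the 4 vertex sets {4,6,7}, {10}, {5}, {0,1,3,11} are disjoint, each induces a connected subgraph, and every pair is joined by at least one edge of G. Contracting each set to a single vertex therefore yields K_{4} as a minor, and since treewidth is minor-monotone, tw(G) ≥ tw(K_{4}) = 3. The upper and lower bounds meet at 3, so that is the treewidth.

3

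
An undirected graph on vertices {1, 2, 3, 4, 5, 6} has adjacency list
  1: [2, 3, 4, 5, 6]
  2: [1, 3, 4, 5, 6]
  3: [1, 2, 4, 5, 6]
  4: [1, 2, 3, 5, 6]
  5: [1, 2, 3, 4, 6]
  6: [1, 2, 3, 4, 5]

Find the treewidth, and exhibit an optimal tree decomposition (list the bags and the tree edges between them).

Treewidth 5.
One such decomposition:
Bags: B1 = {1, 2, 3, 4, 5, 6}
Tree: (single bag)

A single bag containing all 6 vertices is trivially a valid decomposition of width 5. Conversely, {1, 2, 3, 4, 5, 6} is a clique of size 6, and the vertices of any clique must share a bag in every tree decomposition; so some bag has ≥ 6 vertices and tw(G) ≥ 5. Therefore the treewidth is 5.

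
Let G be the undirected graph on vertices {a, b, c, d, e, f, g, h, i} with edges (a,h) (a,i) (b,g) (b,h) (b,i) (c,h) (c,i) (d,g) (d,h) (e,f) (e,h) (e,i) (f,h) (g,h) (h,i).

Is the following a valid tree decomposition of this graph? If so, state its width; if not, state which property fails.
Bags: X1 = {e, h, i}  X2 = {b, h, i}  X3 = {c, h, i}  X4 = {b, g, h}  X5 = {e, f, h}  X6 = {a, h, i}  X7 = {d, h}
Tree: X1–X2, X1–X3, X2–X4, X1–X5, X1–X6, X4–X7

A tree decomposition must satisfy three properties: every vertex lies in some bag; for every edge, both endpoints lie together in some bag; and for every vertex, the bags containing it form a connected subtree. Here edge (g,d) lies in no bag, so the decomposition is invalid.

No — edge (g,d) lies in no bag.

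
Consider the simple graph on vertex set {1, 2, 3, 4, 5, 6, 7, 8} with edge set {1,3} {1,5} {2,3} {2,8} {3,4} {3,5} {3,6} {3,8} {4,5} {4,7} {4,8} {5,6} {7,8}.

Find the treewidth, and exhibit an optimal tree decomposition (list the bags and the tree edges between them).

The largest bag has 3 vertices, giving width 2; this decomposition certifies tw(G) ≤ 2. For the lower bound, the 3 vertices {2, 3, 8} are pairwise adjacent, and any tree decomposition puts a clique entirely inside one bag — forcing width ≥ 2. Combining the bounds, tw(G) = 2.

Treewidth 2.
Bags: B1 = {3, 4, 5}  B2 = {3, 4, 8}  B3 = {4, 7, 8}  B4 = {1, 3, 5}  B5 = {3, 5, 6}  B6 = {2, 3, 8}
Tree: B1–B2, B2–B3, B1–B4, B1–B5, B2–B6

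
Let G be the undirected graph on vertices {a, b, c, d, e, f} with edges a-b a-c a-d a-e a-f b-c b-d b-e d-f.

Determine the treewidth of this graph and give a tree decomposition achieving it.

Treewidth 2.
Bags: B1 = {a, b, e}  B2 = {a, b, c}  B3 = {a, b, d}  B4 = {a, d, f}
Tree: B1–B2, B1–B3, B3–B4

Each bag holds 3 vertices, so the decomposition has width 2, which upper-bounds the treewidth. On the other hand G contains the 3-clique {a, d, f}. A clique must lie in a single bag of any decomposition, so no decomposition can have width below 2. Combining the bounds, tw(G) = 2.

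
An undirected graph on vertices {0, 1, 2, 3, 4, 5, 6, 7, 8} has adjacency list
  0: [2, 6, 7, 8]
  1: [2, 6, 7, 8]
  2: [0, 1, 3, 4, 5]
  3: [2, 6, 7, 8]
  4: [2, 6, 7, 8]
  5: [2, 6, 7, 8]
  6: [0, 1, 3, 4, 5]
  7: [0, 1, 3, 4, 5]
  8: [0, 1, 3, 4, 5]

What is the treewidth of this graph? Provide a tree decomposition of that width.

The largest bag has 5 vertices, giving width 4; this decomposition certifies tw(G) ≤ 4. For the lower bound: the 5 vertex sets {0,7}, {1,6}, {4,8}, {2}, {3} are disjoint, each induces a connected subgraph, and every pair is joined by at least one edge of G. Contracting each set to a single vertex therefore yields K_{5} as a minor, and since treewidth is minor-monotone, tw(G) ≥ tw(K_{5}) = 4. Hence tw(G) = 4 exactly.

Treewidth 4.
One such decomposition:
Bags: B1 = {0, 2, 6, 7, 8}  B2 = {1, 2, 6, 7, 8}  B3 = {2, 4, 6, 7, 8}  B4 = {2, 3, 6, 7, 8}  B5 = {2, 5, 6, 7, 8}
Tree: B1–B2, B2–B3, B3–B4, B4–B5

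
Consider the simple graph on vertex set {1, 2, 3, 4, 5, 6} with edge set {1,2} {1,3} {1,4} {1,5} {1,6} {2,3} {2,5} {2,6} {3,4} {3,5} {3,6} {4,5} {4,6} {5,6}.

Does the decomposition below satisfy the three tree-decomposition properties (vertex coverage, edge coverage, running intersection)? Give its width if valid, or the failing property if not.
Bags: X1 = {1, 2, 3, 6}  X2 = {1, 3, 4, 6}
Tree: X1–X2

A tree decomposition must satisfy three properties: every vertex lies in some bag; for every edge, both endpoints lie together in some bag; and for every vertex, the bags containing it form a connected subtree. Here vertex 5 appears in no bag, so the decomposition is invalid.

No — vertex 5 appears in no bag.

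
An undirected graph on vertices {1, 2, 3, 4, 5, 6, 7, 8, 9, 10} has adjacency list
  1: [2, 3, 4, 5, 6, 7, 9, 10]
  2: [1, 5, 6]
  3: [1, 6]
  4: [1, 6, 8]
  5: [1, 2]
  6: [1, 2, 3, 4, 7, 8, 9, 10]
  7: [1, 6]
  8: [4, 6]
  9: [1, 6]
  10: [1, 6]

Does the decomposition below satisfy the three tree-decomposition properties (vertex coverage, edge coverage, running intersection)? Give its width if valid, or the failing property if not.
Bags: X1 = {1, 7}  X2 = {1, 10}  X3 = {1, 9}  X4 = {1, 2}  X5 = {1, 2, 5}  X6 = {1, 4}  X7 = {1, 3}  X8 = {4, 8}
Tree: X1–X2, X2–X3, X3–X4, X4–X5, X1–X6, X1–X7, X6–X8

No — vertex 6 appears in no bag.

A tree decomposition must satisfy three properties: every vertex lies in some bag; for every edge, both endpoints lie together in some bag; and for every vertex, the bags containing it form a connected subtree. Here vertex 6 appears in no bag, so the decomposition is invalid.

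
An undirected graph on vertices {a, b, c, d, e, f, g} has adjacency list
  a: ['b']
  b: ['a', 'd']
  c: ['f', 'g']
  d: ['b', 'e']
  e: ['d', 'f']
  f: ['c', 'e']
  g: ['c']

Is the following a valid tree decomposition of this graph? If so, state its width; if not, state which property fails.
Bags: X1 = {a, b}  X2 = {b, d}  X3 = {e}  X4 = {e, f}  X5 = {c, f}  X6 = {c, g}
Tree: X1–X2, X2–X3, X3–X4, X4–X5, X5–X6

No — edge (d,e) lies in no bag.

A tree decomposition must satisfy three properties: every vertex lies in some bag; for every edge, both endpoints lie together in some bag; and for every vertex, the bags containing it form a connected subtree. Here edge (d,e) lies in no bag, so the decomposition is invalid.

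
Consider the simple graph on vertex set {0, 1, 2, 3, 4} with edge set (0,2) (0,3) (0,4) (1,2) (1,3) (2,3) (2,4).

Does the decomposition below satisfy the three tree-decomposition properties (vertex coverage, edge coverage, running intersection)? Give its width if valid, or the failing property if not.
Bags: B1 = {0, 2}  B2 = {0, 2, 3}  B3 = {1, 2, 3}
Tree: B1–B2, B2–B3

No — vertex 4 appears in no bag.

A tree decomposition must satisfy three properties: every vertex lies in some bag; for every edge, both endpoints lie together in some bag; and for every vertex, the bags containing it form a connected subtree. Here vertex 4 appears in no bag, so the decomposition is invalid.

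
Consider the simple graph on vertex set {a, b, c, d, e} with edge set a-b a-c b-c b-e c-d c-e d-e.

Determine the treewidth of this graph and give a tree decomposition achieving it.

The largest bag has 3 vertices, giving width 2; this decomposition certifies tw(G) ≤ 2. On the other hand G contains the 3-clique {c, d, e}. A clique must lie in a single bag of any decomposition, so no decomposition can have width below 2. Therefore the treewidth is 2.

Treewidth 2.
One optimal decomposition is:
Bags: B1 = {b, c, e}  B2 = {a, b, c}  B3 = {c, d, e}
Tree: B1–B2, B1–B3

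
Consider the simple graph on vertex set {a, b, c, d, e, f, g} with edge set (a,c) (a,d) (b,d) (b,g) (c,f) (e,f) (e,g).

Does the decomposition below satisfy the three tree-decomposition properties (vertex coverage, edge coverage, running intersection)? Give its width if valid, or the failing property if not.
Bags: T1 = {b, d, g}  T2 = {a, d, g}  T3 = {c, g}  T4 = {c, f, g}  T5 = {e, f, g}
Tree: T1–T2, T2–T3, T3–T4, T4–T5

A tree decomposition must satisfy three properties: every vertex lies in some bag; for every edge, both endpoints lie together in some bag; and for every vertex, the bags containing it form a connected subtree. Here edge (a,c) lies in no bag, so the decomposition is invalid.

No — edge (a,c) lies in no bag.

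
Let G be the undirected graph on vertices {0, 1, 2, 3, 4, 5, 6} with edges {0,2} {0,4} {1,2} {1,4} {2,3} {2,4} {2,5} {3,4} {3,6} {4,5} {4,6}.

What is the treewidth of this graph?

2

A width-2 tree decomposition is:
Bags: B1 = {2, 3, 4}  B2 = {0, 2, 4}  B3 = {2, 4, 5}  B4 = {3, 4, 6}  B5 = {1, 2, 4}
Tree: B1–B2, B2–B3, B1–B4, B1–B5
The largest bag has 3 vertices, giving width 2; this decomposition certifies tw(G) ≤ 2. For the lower bound, the 3 vertices {0, 2, 4} are pairwise adjacent, and any tree decomposition puts a clique entirely inside one bag — forcing width ≥ 2. Combining the bounds, tw(G) = 2.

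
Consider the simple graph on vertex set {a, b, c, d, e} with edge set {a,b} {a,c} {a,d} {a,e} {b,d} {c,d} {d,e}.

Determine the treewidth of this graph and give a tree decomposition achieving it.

Treewidth 2.
One such decomposition:
Bags: B1 = {a, b, d}  B2 = {a, c, d}  B3 = {a, d, e}
Tree: B1–B2, B1–B3

Every bag has size at most 3, so the width is 3 − 1 = 2 and tw(G) ≤ 2. For the lower bound, the 3 vertices {a, d, e} are pairwise adjacent, and any tree decomposition puts a clique entirely inside one bag — forcing width ≥ 2. The upper and lower bounds meet at 2, so that is the treewidth.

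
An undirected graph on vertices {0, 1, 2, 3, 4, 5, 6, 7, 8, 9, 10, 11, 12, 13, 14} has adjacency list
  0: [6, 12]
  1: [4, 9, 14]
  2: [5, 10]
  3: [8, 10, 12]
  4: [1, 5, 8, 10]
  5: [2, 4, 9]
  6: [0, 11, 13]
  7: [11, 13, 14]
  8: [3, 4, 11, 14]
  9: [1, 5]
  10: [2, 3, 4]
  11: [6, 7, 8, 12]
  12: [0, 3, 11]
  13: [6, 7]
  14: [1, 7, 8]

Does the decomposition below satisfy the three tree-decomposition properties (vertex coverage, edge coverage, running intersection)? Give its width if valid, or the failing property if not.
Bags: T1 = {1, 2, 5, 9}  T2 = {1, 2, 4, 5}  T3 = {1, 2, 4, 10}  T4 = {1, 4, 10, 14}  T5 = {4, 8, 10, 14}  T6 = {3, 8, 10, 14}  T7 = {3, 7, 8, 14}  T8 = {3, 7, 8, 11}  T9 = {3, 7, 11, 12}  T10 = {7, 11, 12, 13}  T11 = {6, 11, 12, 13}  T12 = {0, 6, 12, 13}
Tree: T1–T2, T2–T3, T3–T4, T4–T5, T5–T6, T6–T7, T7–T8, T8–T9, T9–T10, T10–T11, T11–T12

Every vertex of G appears in some bag (union = {0, 1, 2, 3, 4, 5, 6, 7, 8, 9, 10, 11, 12, 13, 14}); every edge is covered by a bag; and for each vertex v the set of bags containing v is connected in the bag tree. The decomposition is therefore valid. The largest bag has 4 vertices, so the width is 3.

Yes; width 3.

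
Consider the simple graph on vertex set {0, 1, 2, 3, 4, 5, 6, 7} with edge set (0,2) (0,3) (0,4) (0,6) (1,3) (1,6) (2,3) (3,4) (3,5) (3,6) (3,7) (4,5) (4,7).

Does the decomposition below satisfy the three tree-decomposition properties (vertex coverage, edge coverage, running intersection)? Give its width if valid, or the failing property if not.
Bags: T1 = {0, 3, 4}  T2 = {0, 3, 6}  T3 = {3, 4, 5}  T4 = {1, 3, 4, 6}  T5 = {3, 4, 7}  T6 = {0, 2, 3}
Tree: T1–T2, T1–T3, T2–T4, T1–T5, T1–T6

A tree decomposition must satisfy three properties: every vertex lies in some bag; for every edge, both endpoints lie together in some bag; and for every vertex, the bags containing it form a connected subtree. Here bags containing vertex 4 are not connected in the tree, so the decomposition is invalid.

No — bags containing vertex 4 are not connected in the tree.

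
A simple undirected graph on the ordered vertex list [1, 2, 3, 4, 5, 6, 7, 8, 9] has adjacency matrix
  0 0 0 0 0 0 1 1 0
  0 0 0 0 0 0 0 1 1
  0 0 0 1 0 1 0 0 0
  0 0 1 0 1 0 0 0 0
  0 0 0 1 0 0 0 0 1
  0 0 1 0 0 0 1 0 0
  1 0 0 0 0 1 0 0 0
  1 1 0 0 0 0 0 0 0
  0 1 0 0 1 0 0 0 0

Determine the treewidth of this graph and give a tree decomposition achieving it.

Every bag has size at most 3, so the width is 3 − 1 = 2 and tw(G) ≤ 2. The edges 4–3–6–7–1–8–2–9–5–4 form a cycle, so G is not a tree and its treewidth is at least 2. Combining the bounds, tw(G) = 2.

Treewidth 2.
One optimal decomposition is:
Bags: B1 = {3, 4, 6}  B2 = {4, 6, 7}  B3 = {1, 4, 7}  B4 = {1, 4, 8}  B5 = {2, 4, 8}  B6 = {2, 4, 9}  B7 = {4, 5, 9}
Tree: B1–B2, B2–B3, B3–B4, B4–B5, B5–B6, B6–B7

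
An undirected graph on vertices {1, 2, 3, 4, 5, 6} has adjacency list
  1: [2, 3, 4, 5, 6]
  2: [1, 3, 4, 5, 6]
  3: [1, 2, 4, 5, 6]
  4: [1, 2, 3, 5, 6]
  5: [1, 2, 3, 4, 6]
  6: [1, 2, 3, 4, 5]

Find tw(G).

5

A width-5 tree decomposition is:
Bags: B1 = {1, 2, 3, 4, 5, 6}
Tree: (single bag)
A single bag containing all 6 vertices is trivially a valid decomposition of width 5. Conversely, {1, 2, 3, 4, 5, 6} is a clique of size 6, and the vertices of any clique must share a bag in every tree decomposition; so some bag has ≥ 6 vertices and tw(G) ≥ 5. The upper and lower bounds meet at 5, so that is the treewidth.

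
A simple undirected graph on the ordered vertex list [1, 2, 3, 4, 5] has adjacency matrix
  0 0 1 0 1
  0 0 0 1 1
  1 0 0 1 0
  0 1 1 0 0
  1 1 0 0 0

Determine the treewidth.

A width-2 tree decomposition is:
Bags: B1 = {1, 3, 5}  B2 = {3, 4, 5}  B3 = {2, 4, 5}
Tree: B1–B2, B2–B3
Each bag holds 3 vertices, so the decomposition has width 2, which upper-bounds the treewidth. For the lower bound, G contains the cycle 5–1–3–4–2–5, so G is not a forest; only forests have treewidth ≤ 1, hence tw(G) ≥ 2. Hence tw(G) = 2 exactly.

2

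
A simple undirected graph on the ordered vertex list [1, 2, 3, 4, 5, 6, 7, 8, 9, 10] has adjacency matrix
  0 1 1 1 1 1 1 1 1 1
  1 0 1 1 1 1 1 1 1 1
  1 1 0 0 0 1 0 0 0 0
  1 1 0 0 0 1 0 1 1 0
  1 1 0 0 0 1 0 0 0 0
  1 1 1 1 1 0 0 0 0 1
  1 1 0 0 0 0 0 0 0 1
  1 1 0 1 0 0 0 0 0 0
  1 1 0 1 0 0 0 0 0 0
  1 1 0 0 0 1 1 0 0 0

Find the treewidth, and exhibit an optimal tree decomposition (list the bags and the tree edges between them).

Treewidth 3.
One such decomposition:
Bags: B1 = {1, 2, 4, 6}  B2 = {1, 2, 6, 10}  B3 = {1, 2, 4, 8}  B4 = {1, 2, 4, 9}  B5 = {1, 2, 3, 6}  B6 = {1, 2, 7, 10}  B7 = {1, 2, 5, 6}
Tree: B1–B2, B1–B3, B3–B4, B2–B5, B2–B6, B1–B7

Each bag holds 4 vertices, so the decomposition has width 3, which upper-bounds the treewidth. For the lower bound, the 4 vertices {1, 2, 4, 8} are pairwise adjacent, and any tree decomposition puts a clique entirely inside one bag — forcing width ≥ 3. The upper and lower bounds meet at 3, so that is the treewidth.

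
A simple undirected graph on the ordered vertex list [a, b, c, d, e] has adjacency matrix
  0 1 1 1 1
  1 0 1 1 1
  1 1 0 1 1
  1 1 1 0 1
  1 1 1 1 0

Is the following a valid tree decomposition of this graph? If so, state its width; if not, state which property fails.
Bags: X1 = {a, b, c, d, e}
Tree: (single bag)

Yes; width 4.

Vertex coverage: the bags together contain {a, b, c, d, e}, the full vertex set. Edge coverage: each edge of G has both endpoints in at least one bag. Running intersection: for every vertex, the bags containing it form a connected subtree. All three properties hold, so this is a valid tree decomposition of width max|bag| − 1 = 4, and hence tw(G) ≤ 4.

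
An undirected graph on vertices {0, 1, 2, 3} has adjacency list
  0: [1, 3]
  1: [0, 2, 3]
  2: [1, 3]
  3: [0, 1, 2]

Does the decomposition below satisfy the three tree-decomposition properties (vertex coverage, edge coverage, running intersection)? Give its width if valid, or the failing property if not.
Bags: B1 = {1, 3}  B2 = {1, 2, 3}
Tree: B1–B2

No — vertex 0 appears in no bag.

A tree decomposition must satisfy three properties: every vertex lies in some bag; for every edge, both endpoints lie together in some bag; and for every vertex, the bags containing it form a connected subtree. Here vertex 0 appears in no bag, so the decomposition is invalid.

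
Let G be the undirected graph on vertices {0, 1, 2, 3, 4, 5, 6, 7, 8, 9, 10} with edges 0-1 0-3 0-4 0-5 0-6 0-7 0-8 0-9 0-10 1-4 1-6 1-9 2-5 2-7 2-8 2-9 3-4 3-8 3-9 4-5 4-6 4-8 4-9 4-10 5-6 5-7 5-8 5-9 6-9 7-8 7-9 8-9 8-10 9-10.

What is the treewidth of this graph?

A width-4 tree decomposition is:
Bags: B1 = {0, 4, 5, 8, 9}  B2 = {0, 4, 5, 6, 9}  B3 = {0, 1, 4, 6, 9}  B4 = {0, 3, 4, 8, 9}  B5 = {0, 4, 8, 9, 10}  B6 = {0, 5, 7, 8, 9}  B7 = {2, 5, 7, 8, 9}
Tree: B1–B2, B2–B3, B1–B4, B4–B5, B1–B6, B6–B7
Each bag holds 5 vertices, so the decomposition has width 4, which upper-bounds the treewidth. Conversely, {0, 4, 8, 9, 10} is a clique of size 5, and the vertices of any clique must share a bag in every tree decomposition; so some bag has ≥ 5 vertices and tw(G) ≥ 4. Combining the bounds, tw(G) = 4.

4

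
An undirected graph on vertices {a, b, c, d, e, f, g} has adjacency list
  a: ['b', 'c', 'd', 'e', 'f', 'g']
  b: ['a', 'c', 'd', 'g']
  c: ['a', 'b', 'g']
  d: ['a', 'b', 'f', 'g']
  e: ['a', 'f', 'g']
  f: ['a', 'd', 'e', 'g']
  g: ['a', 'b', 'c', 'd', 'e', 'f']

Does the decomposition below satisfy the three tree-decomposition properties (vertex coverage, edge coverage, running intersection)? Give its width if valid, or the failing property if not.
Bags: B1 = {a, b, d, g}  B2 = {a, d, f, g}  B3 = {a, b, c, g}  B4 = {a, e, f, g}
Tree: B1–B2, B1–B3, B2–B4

Every vertex of G appears in some bag (union = {a, b, c, d, e, f, g}); every edge is covered by a bag; and for each vertex v the set of bags containing v is connected in the bag tree. The decomposition is therefore valid. The largest bag has 4 vertices, so the width is 3.

Yes; width 3.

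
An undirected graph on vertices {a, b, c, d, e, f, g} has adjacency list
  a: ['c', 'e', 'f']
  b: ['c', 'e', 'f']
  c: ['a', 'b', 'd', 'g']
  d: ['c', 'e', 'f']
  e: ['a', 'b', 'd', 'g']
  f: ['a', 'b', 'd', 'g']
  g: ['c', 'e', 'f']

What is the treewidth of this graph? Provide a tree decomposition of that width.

Treewidth 3.
One such decomposition:
Bags: B1 = {b, c, e, f}  B2 = {c, e, f, g}  B3 = {c, d, e, f}  B4 = {a, c, e, f}
Tree: B1–B2, B2–B3, B3–B4

Each bag holds 4 vertices, so the decomposition has width 3, which upper-bounds the treewidth. For the lower bound: the 4 vertex sets {b,f}, {c,g}, {e}, {d} are disjoint, each induces a connected subgraph, and every pair is joined by at least one edge of G. Contracting each set to a single vertex therefore yields K_{4} as a minor, and since treewidth is minor-monotone, tw(G) ≥ tw(K_{4}) = 3. Therefore the treewidth is 3.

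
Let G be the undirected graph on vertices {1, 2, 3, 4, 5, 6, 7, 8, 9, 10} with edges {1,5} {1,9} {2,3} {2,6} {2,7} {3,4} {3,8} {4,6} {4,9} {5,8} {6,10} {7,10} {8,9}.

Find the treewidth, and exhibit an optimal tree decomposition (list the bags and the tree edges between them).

Treewidth 2.
Bags: B1 = {1, 5, 8}  B2 = {1, 8, 9}  B3 = {3, 8, 9}  B4 = {3, 4, 9}  B5 = {2, 3, 4}  B6 = {2, 4, 6}  B7 = {2, 6, 7}  B8 = {6, 7, 10}
Tree: B1–B2, B2–B3, B3–B4, B4–B5, B5–B6, B6–B7, B7–B8

Each bag holds 3 vertices, so the decomposition has width 2, which upper-bounds the treewidth. Since 5–1–9–8–5 is a cycle in G, G is not acyclic. Forests are exactly the graphs of treewidth ≤ 1, so tw(G) ≥ 2. Therefore the treewidth is 2.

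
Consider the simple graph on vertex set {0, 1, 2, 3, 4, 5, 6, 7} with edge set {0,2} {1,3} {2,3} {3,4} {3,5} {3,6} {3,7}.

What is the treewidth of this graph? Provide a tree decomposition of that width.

Each bag holds 2 vertices, so the decomposition has width 1, which upper-bounds the treewidth. G has an edge, so its treewidth is at least 1. Hence tw(G) = 1 exactly.

Treewidth 1.
One such decomposition:
Bags: B1 = {1, 3}  B2 = {2, 3}  B3 = {3, 4}  B4 = {3, 5}  B5 = {3, 6}  B6 = {3, 7}  B7 = {0, 2}
Tree: B1–B2, B2–B3, B2–B4, B4–B5, B2–B6, B2–B7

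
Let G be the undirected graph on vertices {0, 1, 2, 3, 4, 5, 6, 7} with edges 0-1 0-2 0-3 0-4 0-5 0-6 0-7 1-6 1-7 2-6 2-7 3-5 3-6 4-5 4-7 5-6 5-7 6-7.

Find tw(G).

3

A width-3 tree decomposition is:
Bags: B1 = {0, 5, 6, 7}  B2 = {0, 4, 5, 7}  B3 = {0, 1, 6, 7}  B4 = {0, 3, 5, 6}  B5 = {0, 2, 6, 7}
Tree: B1–B2, B1–B3, B1–B4, B3–B5
Each bag holds 4 vertices, so the decomposition has width 3, which upper-bounds the treewidth. For the lower bound, the 4 vertices {0, 4, 5, 7} are pairwise adjacent, and any tree decomposition puts a clique entirely inside one bag — forcing width ≥ 3. Hence tw(G) = 3 exactly.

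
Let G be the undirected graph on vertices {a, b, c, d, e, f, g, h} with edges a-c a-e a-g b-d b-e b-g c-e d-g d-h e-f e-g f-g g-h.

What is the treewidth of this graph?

A width-2 tree decomposition is:
Bags: B1 = {e, f, g}  B2 = {a, e, g}  B3 = {a, c, e}  B4 = {b, e, g}  B5 = {b, d, g}  B6 = {d, g, h}
Tree: B1–B2, B2–B3, B1–B4, B4–B5, B5–B6
The largest bag has 3 vertices, giving width 2; this decomposition certifies tw(G) ≤ 2. On the other hand G contains the 3-clique {d, g, h}. A clique must lie in a single bag of any decomposition, so no decomposition can have width below 2. The upper and lower bounds meet at 2, so that is the treewidth.

2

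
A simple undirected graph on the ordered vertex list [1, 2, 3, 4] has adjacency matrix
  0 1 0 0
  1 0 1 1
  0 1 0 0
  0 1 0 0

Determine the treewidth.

1

A width-1 tree decomposition is:
Bags: B1 = {2, 3}  B2 = {1, 2}  B3 = {2, 4}
Tree: B1–B2, B1–B3
Each bag holds 2 vertices, so the decomposition has width 1, which upper-bounds the treewidth. Since G has at least one edge (e.g. 2–3), it is not an edgeless graph, so tw(G) ≥ 1. Therefore the treewidth is 1.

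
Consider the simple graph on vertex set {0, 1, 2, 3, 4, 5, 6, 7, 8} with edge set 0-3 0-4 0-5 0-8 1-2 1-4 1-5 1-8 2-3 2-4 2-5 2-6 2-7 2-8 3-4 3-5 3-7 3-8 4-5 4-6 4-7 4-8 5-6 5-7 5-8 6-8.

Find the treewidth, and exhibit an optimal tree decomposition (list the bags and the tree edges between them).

Treewidth 4.
One optimal decomposition is:
Bags: B1 = {1, 2, 4, 5, 8}  B2 = {2, 3, 4, 5, 8}  B3 = {2, 3, 4, 5, 7}  B4 = {0, 3, 4, 5, 8}  B5 = {2, 4, 5, 6, 8}
Tree: B1–B2, B2–B3, B2–B4, B1–B5

Every bag has size at most 5, so the width is 5 − 1 = 4 and tw(G) ≤ 4. For the lower bound, the 5 vertices {0, 3, 4, 5, 8} are pairwise adjacent, and any tree decomposition puts a clique entirely inside one bag — forcing width ≥ 4. Therefore the treewidth is 4.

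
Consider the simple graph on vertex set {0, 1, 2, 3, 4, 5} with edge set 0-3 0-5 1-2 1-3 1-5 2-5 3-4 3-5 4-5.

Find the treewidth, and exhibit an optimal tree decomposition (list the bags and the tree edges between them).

Treewidth 2.
One optimal decomposition is:
Bags: B1 = {0, 3, 5}  B2 = {3, 4, 5}  B3 = {1, 3, 5}  B4 = {1, 2, 5}
Tree: B1–B2, B2–B3, B3–B4

Each bag holds 3 vertices, so the decomposition has width 2, which upper-bounds the treewidth. On the other hand G contains the 3-clique {1, 2, 5}. A clique must lie in a single bag of any decomposition, so no decomposition can have width below 2. Hence tw(G) = 2 exactly.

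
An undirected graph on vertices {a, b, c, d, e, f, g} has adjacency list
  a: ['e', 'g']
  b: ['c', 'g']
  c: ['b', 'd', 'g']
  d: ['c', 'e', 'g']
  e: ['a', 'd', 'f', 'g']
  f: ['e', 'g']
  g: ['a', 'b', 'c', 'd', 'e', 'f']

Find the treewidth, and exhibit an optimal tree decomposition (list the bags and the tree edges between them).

Each bag holds 3 vertices, so the decomposition has width 2, which upper-bounds the treewidth. Conversely, {d, e, g} is a clique of size 3, and the vertices of any clique must share a bag in every tree decomposition; so some bag has ≥ 3 vertices and tw(G) ≥ 2. Therefore the treewidth is 2.

Treewidth 2.
Bags: B1 = {a, e, g}  B2 = {d, e, g}  B3 = {e, f, g}  B4 = {c, d, g}  B5 = {b, c, g}
Tree: B1–B2, B2–B3, B2–B4, B4–B5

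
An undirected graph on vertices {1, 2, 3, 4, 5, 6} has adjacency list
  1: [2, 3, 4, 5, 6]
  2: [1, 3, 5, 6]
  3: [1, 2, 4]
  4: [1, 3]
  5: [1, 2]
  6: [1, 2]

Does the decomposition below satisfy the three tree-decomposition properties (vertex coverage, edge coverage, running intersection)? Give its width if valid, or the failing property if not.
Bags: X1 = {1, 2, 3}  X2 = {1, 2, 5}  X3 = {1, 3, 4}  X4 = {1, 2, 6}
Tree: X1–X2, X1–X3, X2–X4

Yes; width 2.

Every vertex of G appears in some bag (union = {1, 2, 3, 4, 5, 6}); every edge is covered by a bag; and for each vertex v the set of bags containing v is connected in the bag tree. The decomposition is therefore valid. The largest bag has 3 vertices, so the width is 2.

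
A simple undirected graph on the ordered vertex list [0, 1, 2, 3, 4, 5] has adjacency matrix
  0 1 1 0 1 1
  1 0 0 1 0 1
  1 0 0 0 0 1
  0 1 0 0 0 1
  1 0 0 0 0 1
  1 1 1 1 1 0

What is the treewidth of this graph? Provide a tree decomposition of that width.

The largest bag has 3 vertices, giving width 2; this decomposition certifies tw(G) ≤ 2. Conversely, {0, 1, 5} is a clique of size 3, and the vertices of any clique must share a bag in every tree decomposition; so some bag has ≥ 3 vertices and tw(G) ≥ 2. The upper and lower bounds meet at 2, so that is the treewidth.

Treewidth 2.
One optimal decomposition is:
Bags: B1 = {0, 1, 5}  B2 = {1, 3, 5}  B3 = {0, 4, 5}  B4 = {0, 2, 5}
Tree: B1–B2, B1–B3, B1–B4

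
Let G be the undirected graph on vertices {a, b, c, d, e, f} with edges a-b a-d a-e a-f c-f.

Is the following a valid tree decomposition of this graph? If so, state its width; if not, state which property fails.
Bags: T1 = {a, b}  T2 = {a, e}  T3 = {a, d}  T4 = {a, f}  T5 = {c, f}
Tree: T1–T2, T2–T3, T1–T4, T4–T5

Checking the three conditions: (i) the bags cover all of {a, b, c, d, e, f}; (ii) for each edge, some bag contains both endpoints; (iii) the bags containing any fixed vertex form a subtree. All hold, so the decomposition is valid with width 2 − 1 = 1.

Yes; width 1.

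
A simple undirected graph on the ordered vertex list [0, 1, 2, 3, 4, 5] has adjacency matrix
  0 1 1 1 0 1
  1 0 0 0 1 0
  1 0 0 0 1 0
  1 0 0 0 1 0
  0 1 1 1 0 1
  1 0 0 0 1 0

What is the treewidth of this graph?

2

A width-2 tree decomposition is:
Bags: B1 = {0, 4, 5}  B2 = {0, 2, 4}  B3 = {0, 3, 4}  B4 = {0, 1, 4}
Tree: B1–B2, B2–B3, B3–B4
The largest bag has 3 vertices, giving width 2; this decomposition certifies tw(G) ≤ 2. Since 5–4–2–0–5 is a cycle in G, G is not acyclic. Forests are exactly the graphs of treewidth ≤ 1, so tw(G) ≥ 2. Hence tw(G) = 2 exactly.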